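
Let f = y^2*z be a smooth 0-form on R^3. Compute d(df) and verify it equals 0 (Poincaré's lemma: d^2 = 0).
d(df) = 0

Step 1: df = sum_i (∂f/∂x_i) dx_i = (0) dx + (2*y*z) dy + (y^2) dz.
Step 2: Apply d again. Using the 1-form formula, the coefficient of dx ∧ dy in d(df) is ∂^2 f/∂x ∂y - ∂^2 f/∂y ∂x = (0) - (0) = 0 (equality of mixed partials for smooth f).
Similarly for dx ∧ dz and dy ∧ dz — all coefficients vanish. So d(df) = 0.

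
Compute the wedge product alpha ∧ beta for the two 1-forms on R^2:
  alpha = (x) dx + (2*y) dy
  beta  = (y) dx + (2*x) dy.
alpha ∧ beta = (2*x^2 - 2*y^2) dx ∧ dy

Distribute the wedge, using dx_i ∧ dx_j = -dx_j ∧ dx_i and dx_i ∧ dx_i = 0. For each pair (i, j) with i < j, the coefficient of dx_i ∧ dx_j in alpha ∧ beta is (alpha_i * beta_j - alpha_j * beta_i). Collecting: alpha ∧ beta = (2*x^2 - 2*y^2) dx ∧ dy.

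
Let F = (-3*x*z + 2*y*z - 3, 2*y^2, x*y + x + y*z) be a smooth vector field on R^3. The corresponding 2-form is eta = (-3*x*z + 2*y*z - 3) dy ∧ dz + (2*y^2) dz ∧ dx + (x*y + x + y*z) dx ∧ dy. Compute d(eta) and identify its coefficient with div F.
d(eta) = (5*y - 3*z) dx ∧ dy ∧ dz; div F = 5*y - 3*z

For a 2-form in R^3 of the form above, applying d gives a 3-form with coefficient ∂P/∂x + ∂Q/∂y + ∂R/∂z:
  ∂P/∂x = -3*z
  ∂Q/∂y = 4*y
  ∂R/∂z = y
Sum = 5*y - 3*z, which is exactly div F.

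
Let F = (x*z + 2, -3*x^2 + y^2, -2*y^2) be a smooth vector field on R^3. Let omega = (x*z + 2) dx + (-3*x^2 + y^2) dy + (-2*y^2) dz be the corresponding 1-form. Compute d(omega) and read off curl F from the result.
d(omega) = (-4*y) dy ∧ dz + (x) dz ∧ dx + (-6*x) dx ∧ dy; curl F = (-4*y, x, -6*x)

d omega = sum_{i<j} (∂f_j/∂x_i - ∂f_i/∂x_j) dx_i ∧ dx_j. Under the identification (dy ∧ dz, dz ∧ dx, dx ∧ dy) ↔ (e_x, e_y, e_z), the coefficients are exactly the components of curl F. Compute:
  ∂R/∂y - ∂Q/∂z = (-4*y) - (0) = -4*y
  ∂P/∂z - ∂R/∂x = (x) - (0) = x
  ∂Q/∂x - ∂P/∂y = (-6*x) - (0) = -6*x.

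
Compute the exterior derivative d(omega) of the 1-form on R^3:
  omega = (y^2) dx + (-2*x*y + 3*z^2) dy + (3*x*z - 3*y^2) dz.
d(omega) = (-4*y) dx ∧ dy + (3*z) dx ∧ dz + (-6*y - 6*z) dy ∧ dz

For a 1-form omega = sum_i f_i dx_i, the exterior derivative is
  d(omega) = sum_{i < j} (∂f_j/∂x_i - ∂f_i/∂x_j) dx_i ∧ dx_j.
  coefficient of dx ∧ dy: ∂f_2/∂x - ∂f_1/∂y = ∂(-2*x*y + 3*z^2)/∂x - ∂(y^2)/∂y = -4*y
  coefficient of dx ∧ dz: ∂f_3/∂x - ∂f_1/∂z = ∂(3*x*z - 3*y^2)/∂x - ∂(y^2)/∂z = 3*z
  coefficient of dy ∧ dz: ∂f_3/∂y - ∂f_2/∂z = ∂(3*x*z - 3*y^2)/∂y - ∂(-2*x*y + 3*z^2)/∂z = -6*y - 6*z
Assembling: d(omega) = (-4*y) dx ∧ dy + (3*z) dx ∧ dz + (-6*y - 6*z) dy ∧ dz.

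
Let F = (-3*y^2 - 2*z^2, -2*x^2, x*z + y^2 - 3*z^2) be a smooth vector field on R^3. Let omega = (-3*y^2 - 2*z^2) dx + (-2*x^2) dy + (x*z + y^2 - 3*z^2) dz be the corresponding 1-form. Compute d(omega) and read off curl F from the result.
d(omega) = (2*y) dy ∧ dz + (-5*z) dz ∧ dx + (-4*x + 6*y) dx ∧ dy; curl F = (2*y, -5*z, -4*x + 6*y)

d omega = sum_{i<j} (∂f_j/∂x_i - ∂f_i/∂x_j) dx_i ∧ dx_j. Under the identification (dy ∧ dz, dz ∧ dx, dx ∧ dy) ↔ (e_x, e_y, e_z), the coefficients are exactly the components of curl F. Compute:
  ∂R/∂y - ∂Q/∂z = (2*y) - (0) = 2*y
  ∂P/∂z - ∂R/∂x = (-4*z) - (z) = -5*z
  ∂Q/∂x - ∂P/∂y = (-4*x) - (-6*y) = -4*x + 6*y.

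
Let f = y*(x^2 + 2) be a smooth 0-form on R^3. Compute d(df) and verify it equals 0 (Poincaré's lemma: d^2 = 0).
d(df) = 0

Step 1: df = sum_i (∂f/∂x_i) dx_i = (2*x*y) dx + (x^2 + 2) dy + (0) dz.
Step 2: Apply d again. Using the 1-form formula, the coefficient of dx ∧ dy in d(df) is ∂^2 f/∂x ∂y - ∂^2 f/∂y ∂x = (2*x) - (2*x) = 0 (equality of mixed partials for smooth f).
Similarly for dx ∧ dz and dy ∧ dz — all coefficients vanish. So d(df) = 0.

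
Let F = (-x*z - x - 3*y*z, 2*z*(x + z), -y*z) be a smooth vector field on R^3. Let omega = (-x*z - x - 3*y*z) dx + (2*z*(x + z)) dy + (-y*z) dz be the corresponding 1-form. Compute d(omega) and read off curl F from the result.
d(omega) = (-2*x - 5*z) dy ∧ dz + (-x - 3*y) dz ∧ dx + (5*z) dx ∧ dy; curl F = (-2*x - 5*z, -x - 3*y, 5*z)

d omega = sum_{i<j} (∂f_j/∂x_i - ∂f_i/∂x_j) dx_i ∧ dx_j. Under the identification (dy ∧ dz, dz ∧ dx, dx ∧ dy) ↔ (e_x, e_y, e_z), the coefficients are exactly the components of curl F. Compute:
  ∂R/∂y - ∂Q/∂z = (-z) - (2*x + 4*z) = -2*x - 5*z
  ∂P/∂z - ∂R/∂x = (-x - 3*y) - (0) = -x - 3*y
  ∂Q/∂x - ∂P/∂y = (2*z) - (-3*z) = 5*z.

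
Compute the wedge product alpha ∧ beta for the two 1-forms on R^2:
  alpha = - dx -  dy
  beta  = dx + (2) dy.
alpha ∧ beta = (-1) dx ∧ dy

Distribute the wedge, using dx_i ∧ dx_j = -dx_j ∧ dx_i and dx_i ∧ dx_i = 0. For each pair (i, j) with i < j, the coefficient of dx_i ∧ dx_j in alpha ∧ beta is (alpha_i * beta_j - alpha_j * beta_i). Collecting: alpha ∧ beta = (-1) dx ∧ dy.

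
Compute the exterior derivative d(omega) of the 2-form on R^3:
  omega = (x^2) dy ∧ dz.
d(omega) = (2*x) dx ∧ dy ∧ dz

For a 2-form omega = sum_{i<j} g_{ij} dx_i ∧ dx_j, the exterior derivative is
  d(omega) = sum_{i<j} d(g_{ij}) ∧ dx_i ∧ dx_j = sum_{i<j, k} (∂g_{ij}/∂x_k) dx_k ∧ dx_i ∧ dx_j.
Expand each term, using dx_k ∧ dx_i ∧ dx_j = sgn(permutation) dx_{(a)} ∧ dx_{(b)} ∧ dx_{(c)} with (a < b < c) sorted:
  d(x^2) includes (∂/∂x)(x^2) dx = (2*x) dx, which multiplied by dy ∧ dz gives (2*x) dx ∧ dy ∧ dz
Collecting like 3-forms: d(omega) = (2*x) dx ∧ dy ∧ dz.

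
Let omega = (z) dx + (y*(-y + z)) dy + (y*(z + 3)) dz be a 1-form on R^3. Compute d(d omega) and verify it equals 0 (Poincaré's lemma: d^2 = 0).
d(d omega) = 0

Step 1: d omega = sum_{i<j} (∂f_j/∂x_i - ∂f_i/∂x_j) dx_i ∧ dx_j:
  coeff of dx ∧ dy: 0
  coeff of dx ∧ dz: -1
  coeff of dy ∧ dz: -y + z + 3
Step 2: Apply d again to each 2-form coefficient. The only possible 3-form in R^3 is dx ∧ dy ∧ dz, with coefficient
  ∂(coeff of dy∧dz)/∂x - ∂(coeff of dx∧dz)/∂y + ∂(coeff of dx∧dy)/∂z
  = ∂/∂x (-y + z + 3) - ∂/∂y (-1) + ∂/∂z (0).
Each of these terms simplifies to sums of mixed partials that cancel in pairs. The result is 0 (by equality of mixed partials for smooth functions — Schwarz / Clairaut).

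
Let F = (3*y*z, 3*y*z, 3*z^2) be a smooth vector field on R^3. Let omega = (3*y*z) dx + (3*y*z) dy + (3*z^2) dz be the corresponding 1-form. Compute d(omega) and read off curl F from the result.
d(omega) = (-3*y) dy ∧ dz + (3*y) dz ∧ dx + (-3*z) dx ∧ dy; curl F = (-3*y, 3*y, -3*z)

d omega = sum_{i<j} (∂f_j/∂x_i - ∂f_i/∂x_j) dx_i ∧ dx_j. Under the identification (dy ∧ dz, dz ∧ dx, dx ∧ dy) ↔ (e_x, e_y, e_z), the coefficients are exactly the components of curl F. Compute:
  ∂R/∂y - ∂Q/∂z = (0) - (3*y) = -3*y
  ∂P/∂z - ∂R/∂x = (3*y) - (0) = 3*y
  ∂Q/∂x - ∂P/∂y = (0) - (3*z) = -3*z.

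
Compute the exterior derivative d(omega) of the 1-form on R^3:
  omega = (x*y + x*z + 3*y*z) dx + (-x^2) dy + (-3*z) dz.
d(omega) = (-3*x - 3*z) dx ∧ dy + (-x - 3*y) dx ∧ dz

For a 1-form omega = sum_i f_i dx_i, the exterior derivative is
  d(omega) = sum_{i < j} (∂f_j/∂x_i - ∂f_i/∂x_j) dx_i ∧ dx_j.
  coefficient of dx ∧ dy: ∂f_2/∂x - ∂f_1/∂y = ∂(-x^2)/∂x - ∂(x*y + x*z + 3*y*z)/∂y = -3*x - 3*z
  coefficient of dx ∧ dz: ∂f_3/∂x - ∂f_1/∂z = ∂(-3*z)/∂x - ∂(x*y + x*z + 3*y*z)/∂z = -x - 3*y
Assembling: d(omega) = (-3*x - 3*z) dx ∧ dy + (-x - 3*y) dx ∧ dz.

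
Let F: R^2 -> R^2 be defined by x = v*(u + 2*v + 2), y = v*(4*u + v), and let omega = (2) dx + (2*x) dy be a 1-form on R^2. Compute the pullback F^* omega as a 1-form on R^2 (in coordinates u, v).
F^* omega = (2*v*(4*u*v + 8*v^2 + 8*v + 1)) du + (8*u^2*v + 20*u*v^2 + 16*u*v + 2*u + 8*v^3 + 8*v^2 + 8*v + 4) dv

Using F^*(f dg) = (f ∘ F) d(g ∘ F), substitute each coordinate x_i by F_i(u, v) in f_i, and replace dx_i by d F_i = (∂F_i/∂u) du + (∂F_i/∂v) dv.
  For the x component: f_1(F) = 2; d F_1 = (v) du + (u + 4*v + 2) dv
  For the y component: f_2(F) = 2*v*(u + 2*v + 2); d F_2 = (4*v) du + (4*u + 2*v) dv
Combining and collecting du, dv coefficients:
  coeff of du: 2*v*(4*u*v + 8*v^2 + 8*v + 1)
  coeff of dv: 8*u^2*v + 20*u*v^2 + 16*u*v + 2*u + 8*v^3 + 8*v^2 + 8*v + 4
F^* omega = (2*v*(4*u*v + 8*v^2 + 8*v + 1)) du + (8*u^2*v + 20*u*v^2 + 16*u*v + 2*u + 8*v^3 + 8*v^2 + 8*v + 4) dv.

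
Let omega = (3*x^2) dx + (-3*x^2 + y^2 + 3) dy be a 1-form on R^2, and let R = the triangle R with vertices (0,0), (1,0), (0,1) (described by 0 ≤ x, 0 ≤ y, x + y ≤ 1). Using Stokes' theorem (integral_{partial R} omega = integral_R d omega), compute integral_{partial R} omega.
integral_(partial R) omega = -1

Stokes: integral_partial_R omega = integral_R d omega with d omega = (∂Q/∂x - ∂P/∂y) dx ∧ dy.
  ∂Q/∂x = -6*x
  ∂P/∂y = 0
  integrand = ∂Q/∂x - ∂P/∂y = -6*x.
Integrating over R: integral_0^1 integral_0^{1-x} (-6*x) dy dx = -1.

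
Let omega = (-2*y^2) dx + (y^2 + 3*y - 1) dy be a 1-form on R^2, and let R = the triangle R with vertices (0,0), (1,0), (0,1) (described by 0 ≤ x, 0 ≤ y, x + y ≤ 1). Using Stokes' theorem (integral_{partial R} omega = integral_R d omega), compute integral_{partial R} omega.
integral_(partial R) omega = 2/3

Stokes: integral_partial_R omega = integral_R d omega with d omega = (∂Q/∂x - ∂P/∂y) dx ∧ dy.
  ∂Q/∂x = 0
  ∂P/∂y = -4*y
  integrand = ∂Q/∂x - ∂P/∂y = 4*y.
Integrating over R: integral_0^1 integral_0^{1-x} (4*y) dy dx = 2/3.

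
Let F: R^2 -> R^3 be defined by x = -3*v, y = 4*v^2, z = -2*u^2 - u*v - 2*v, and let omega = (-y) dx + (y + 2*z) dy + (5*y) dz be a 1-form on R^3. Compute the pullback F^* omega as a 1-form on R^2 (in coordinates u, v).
F^* omega = (20*v^2*(-4*u - v)) du + (4*v*(-8*u^2 - 9*u*v + 8*v^2 - 15*v)) dv

Using F^*(f dg) = (f ∘ F) d(g ∘ F), substitute each coordinate x_i by F_i(u, v) in f_i, and replace dx_i by d F_i = (∂F_i/∂u) du + (∂F_i/∂v) dv.
  For the x component: f_1(F) = -4*v^2; d F_1 = (0) du + (-3) dv
  For the y component: f_2(F) = -4*u^2 - 2*u*v + 4*v^2 - 4*v; d F_2 = (0) du + (8*v) dv
  For the z component: f_3(F) = 20*v^2; d F_3 = (-4*u - v) du + (-u - 2) dv
Combining and collecting du, dv coefficients:
  coeff of du: 20*v^2*(-4*u - v)
  coeff of dv: 4*v*(-8*u^2 - 9*u*v + 8*v^2 - 15*v)
F^* omega = (20*v^2*(-4*u - v)) du + (4*v*(-8*u^2 - 9*u*v + 8*v^2 - 15*v)) dv.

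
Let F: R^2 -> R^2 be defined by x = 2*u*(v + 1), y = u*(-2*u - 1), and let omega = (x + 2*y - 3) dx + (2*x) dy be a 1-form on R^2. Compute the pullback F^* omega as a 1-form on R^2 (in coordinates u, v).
F^* omega = (-24*u^2*v - 24*u^2 + 4*u*v^2 - 4*u - 6*v - 6) du + (2*u*(-4*u^2 + 2*u*v - 3)) dv

Using F^*(f dg) = (f ∘ F) d(g ∘ F), substitute each coordinate x_i by F_i(u, v) in f_i, and replace dx_i by d F_i = (∂F_i/∂u) du + (∂F_i/∂v) dv.
  For the x component: f_1(F) = -4*u^2 + 2*u*v - 3; d F_1 = (2*v + 2) du + (2*u) dv
  For the y component: f_2(F) = 4*u*(v + 1); d F_2 = (-4*u - 1) du + (0) dv
Combining and collecting du, dv coefficients:
  coeff of du: -24*u^2*v - 24*u^2 + 4*u*v^2 - 4*u - 6*v - 6
  coeff of dv: 2*u*(-4*u^2 + 2*u*v - 3)
F^* omega = (-24*u^2*v - 24*u^2 + 4*u*v^2 - 4*u - 6*v - 6) du + (2*u*(-4*u^2 + 2*u*v - 3)) dv.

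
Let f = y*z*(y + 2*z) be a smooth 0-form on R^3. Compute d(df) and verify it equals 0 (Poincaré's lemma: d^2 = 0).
d(df) = 0

Step 1: df = sum_i (∂f/∂x_i) dx_i = (0) dx + (2*z*(y + z)) dy + (y*(y + 4*z)) dz.
Step 2: Apply d again. Using the 1-form formula, the coefficient of dx ∧ dy in d(df) is ∂^2 f/∂x ∂y - ∂^2 f/∂y ∂x = (0) - (0) = 0 (equality of mixed partials for smooth f).
Similarly for dx ∧ dz and dy ∧ dz — all coefficients vanish. So d(df) = 0.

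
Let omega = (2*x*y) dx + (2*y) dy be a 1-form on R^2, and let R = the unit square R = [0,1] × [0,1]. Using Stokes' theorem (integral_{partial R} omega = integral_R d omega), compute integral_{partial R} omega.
integral_(partial R) omega = -1

Stokes: integral_partial_R omega = integral_R d omega with d omega = (∂Q/∂x - ∂P/∂y) dx ∧ dy.
  ∂Q/∂x = 0
  ∂P/∂y = 2*x
  integrand = ∂Q/∂x - ∂P/∂y = -2*x.
Integrating over R: integral_0^1 integral_0^1 (-2*x) dx dy = -1.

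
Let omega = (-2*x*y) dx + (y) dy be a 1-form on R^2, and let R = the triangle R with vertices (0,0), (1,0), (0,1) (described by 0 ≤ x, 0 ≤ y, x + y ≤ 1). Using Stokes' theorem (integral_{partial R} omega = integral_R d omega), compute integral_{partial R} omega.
integral_(partial R) omega = 1/3

Stokes: integral_partial_R omega = integral_R d omega with d omega = (∂Q/∂x - ∂P/∂y) dx ∧ dy.
  ∂Q/∂x = 0
  ∂P/∂y = -2*x
  integrand = ∂Q/∂x - ∂P/∂y = 2*x.
Integrating over R: integral_0^1 integral_0^{1-x} (2*x) dy dx = 1/3.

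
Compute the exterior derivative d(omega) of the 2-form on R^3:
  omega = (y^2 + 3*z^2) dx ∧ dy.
d(omega) = (6*z) dx ∧ dy ∧ dz

For a 2-form omega = sum_{i<j} g_{ij} dx_i ∧ dx_j, the exterior derivative is
  d(omega) = sum_{i<j} d(g_{ij}) ∧ dx_i ∧ dx_j = sum_{i<j, k} (∂g_{ij}/∂x_k) dx_k ∧ dx_i ∧ dx_j.
Expand each term, using dx_k ∧ dx_i ∧ dx_j = sgn(permutation) dx_{(a)} ∧ dx_{(b)} ∧ dx_{(c)} with (a < b < c) sorted:
  d(y^2 + 3*z^2) includes (∂/∂z)(y^2 + 3*z^2) dz = (6*z) dz, which multiplied by dx ∧ dy gives (6*z) dx ∧ dy ∧ dz
Collecting like 3-forms: d(omega) = (6*z) dx ∧ dy ∧ dz.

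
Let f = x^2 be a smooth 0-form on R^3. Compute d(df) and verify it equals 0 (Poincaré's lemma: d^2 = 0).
d(df) = 0

Step 1: df = sum_i (∂f/∂x_i) dx_i = (2*x) dx + (0) dy + (0) dz.
Step 2: Apply d again. Using the 1-form formula, the coefficient of dx ∧ dy in d(df) is ∂^2 f/∂x ∂y - ∂^2 f/∂y ∂x = (0) - (0) = 0 (equality of mixed partials for smooth f).
Similarly for dx ∧ dz and dy ∧ dz — all coefficients vanish. So d(df) = 0.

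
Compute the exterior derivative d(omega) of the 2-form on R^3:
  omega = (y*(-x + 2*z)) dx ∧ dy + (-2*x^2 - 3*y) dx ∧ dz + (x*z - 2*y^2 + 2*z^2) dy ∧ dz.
d(omega) = (2*y + z + 3) dx ∧ dy ∧ dz

For a 2-form omega = sum_{i<j} g_{ij} dx_i ∧ dx_j, the exterior derivative is
  d(omega) = sum_{i<j} d(g_{ij}) ∧ dx_i ∧ dx_j = sum_{i<j, k} (∂g_{ij}/∂x_k) dx_k ∧ dx_i ∧ dx_j.
Expand each term, using dx_k ∧ dx_i ∧ dx_j = sgn(permutation) dx_{(a)} ∧ dx_{(b)} ∧ dx_{(c)} with (a < b < c) sorted:
  d(y*(-x + 2*z)) includes (∂/∂z)(y*(-x + 2*z)) dz = (2*y) dz, which multiplied by dx ∧ dy gives (2*y) dx ∧ dy ∧ dz
  d(-2*x^2 - 3*y) includes (∂/∂y)(-2*x^2 - 3*y) dy = (-3) dy, which multiplied by dx ∧ dz gives (3) dx ∧ dy ∧ dz
  d(x*z - 2*y^2 + 2*z^2) includes (∂/∂x)(x*z - 2*y^2 + 2*z^2) dx = (z) dx, which multiplied by dy ∧ dz gives (z) dx ∧ dy ∧ dz
Collecting like 3-forms: d(omega) = (2*y + z + 3) dx ∧ dy ∧ dz.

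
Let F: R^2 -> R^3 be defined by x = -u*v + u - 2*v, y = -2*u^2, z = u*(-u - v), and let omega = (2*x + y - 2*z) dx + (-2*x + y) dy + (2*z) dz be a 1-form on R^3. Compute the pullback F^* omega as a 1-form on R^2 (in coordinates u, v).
F^* omega = (12*u^3 - 2*u^2*v + 8*u^2 + 2*u*v^2 - 18*u*v + 2*u + 4*v^2 - 4*v) du + (2*u^3 + 2*u^2*v - 2*u^2 + 4*u*v - 4*u + 8*v) dv

Using F^*(f dg) = (f ∘ F) d(g ∘ F), substitute each coordinate x_i by F_i(u, v) in f_i, and replace dx_i by d F_i = (∂F_i/∂u) du + (∂F_i/∂v) dv.
  For the x component: f_1(F) = 2*u - 4*v; d F_1 = (1 - v) du + (-u - 2) dv
  For the y component: f_2(F) = -2*u^2 + 2*u*v - 2*u + 4*v; d F_2 = (-4*u) du + (0) dv
  For the z component: f_3(F) = 2*u*(-u - v); d F_3 = (-2*u - v) du + (-u) dv
Combining and collecting du, dv coefficients:
  coeff of du: 12*u^3 - 2*u^2*v + 8*u^2 + 2*u*v^2 - 18*u*v + 2*u + 4*v^2 - 4*v
  coeff of dv: 2*u^3 + 2*u^2*v - 2*u^2 + 4*u*v - 4*u + 8*v
F^* omega = (12*u^3 - 2*u^2*v + 8*u^2 + 2*u*v^2 - 18*u*v + 2*u + 4*v^2 - 4*v) du + (2*u^3 + 2*u^2*v - 2*u^2 + 4*u*v - 4*u + 8*v) dv.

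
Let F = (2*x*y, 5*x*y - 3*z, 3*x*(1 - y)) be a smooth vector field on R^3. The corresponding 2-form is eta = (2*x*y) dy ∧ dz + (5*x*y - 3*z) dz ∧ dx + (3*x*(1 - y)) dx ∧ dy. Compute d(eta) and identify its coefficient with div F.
d(eta) = (5*x + 2*y) dx ∧ dy ∧ dz; div F = 5*x + 2*y

For a 2-form in R^3 of the form above, applying d gives a 3-form with coefficient ∂P/∂x + ∂Q/∂y + ∂R/∂z:
  ∂P/∂x = 2*y
  ∂Q/∂y = 5*x
  ∂R/∂z = 0
Sum = 5*x + 2*y, which is exactly div F.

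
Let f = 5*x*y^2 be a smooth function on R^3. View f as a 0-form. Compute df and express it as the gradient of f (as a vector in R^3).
df = (5*y^2) dx + (10*x*y) dy + (0) dz; grad f = (5*y^2, 10*x*y, 0)

For a 0-form f, d f = (∂f/∂x) dx + (∂f/∂y) dy + (∂f/∂z) dz. The components of the vector representation are exactly the entries of grad f in Cartesian coordinates:
  ∂f/∂x = 5*y^2
  ∂f/∂y = 10*x*y
  ∂f/∂z = 0.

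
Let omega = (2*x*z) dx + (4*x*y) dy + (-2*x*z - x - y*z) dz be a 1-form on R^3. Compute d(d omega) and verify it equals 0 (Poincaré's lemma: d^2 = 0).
d(d omega) = 0

Step 1: d omega = sum_{i<j} (∂f_j/∂x_i - ∂f_i/∂x_j) dx_i ∧ dx_j:
  coeff of dx ∧ dy: 4*y
  coeff of dx ∧ dz: -2*x - 2*z - 1
  coeff of dy ∧ dz: -z
Step 2: Apply d again to each 2-form coefficient. The only possible 3-form in R^3 is dx ∧ dy ∧ dz, with coefficient
  ∂(coeff of dy∧dz)/∂x - ∂(coeff of dx∧dz)/∂y + ∂(coeff of dx∧dy)/∂z
  = ∂/∂x (-z) - ∂/∂y (-2*x - 2*z - 1) + ∂/∂z (4*y).
Each of these terms simplifies to sums of mixed partials that cancel in pairs. The result is 0 (by equality of mixed partials for smooth functions — Schwarz / Clairaut).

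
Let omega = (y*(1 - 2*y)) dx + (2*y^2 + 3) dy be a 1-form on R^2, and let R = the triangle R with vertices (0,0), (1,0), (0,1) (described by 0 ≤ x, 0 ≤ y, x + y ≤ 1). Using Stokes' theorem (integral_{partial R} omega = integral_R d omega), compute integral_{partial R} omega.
integral_(partial R) omega = 1/6

Stokes: integral_partial_R omega = integral_R d omega with d omega = (∂Q/∂x - ∂P/∂y) dx ∧ dy.
  ∂Q/∂x = 0
  ∂P/∂y = 1 - 4*y
  integrand = ∂Q/∂x - ∂P/∂y = 4*y - 1.
Integrating over R: integral_0^1 integral_0^{1-x} (4*y - 1) dy dx = 1/6.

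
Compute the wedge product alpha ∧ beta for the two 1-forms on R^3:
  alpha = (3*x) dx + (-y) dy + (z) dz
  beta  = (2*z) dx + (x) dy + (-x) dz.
alpha ∧ beta = (3*x^2 + 2*y*z) dx ∧ dy + (-3*x^2 - 2*z^2) dx ∧ dz + (x*(y - z)) dy ∧ dz

Distribute the wedge, using dx_i ∧ dx_j = -dx_j ∧ dx_i and dx_i ∧ dx_i = 0. For each pair (i, j) with i < j, the coefficient of dx_i ∧ dx_j in alpha ∧ beta is (alpha_i * beta_j - alpha_j * beta_i). Collecting: alpha ∧ beta = (3*x^2 + 2*y*z) dx ∧ dy + (-3*x^2 - 2*z^2) dx ∧ dz + (x*(y - z)) dy ∧ dz.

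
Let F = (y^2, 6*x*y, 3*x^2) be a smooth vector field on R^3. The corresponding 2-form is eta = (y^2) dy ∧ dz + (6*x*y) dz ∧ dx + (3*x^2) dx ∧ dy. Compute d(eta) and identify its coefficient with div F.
d(eta) = (6*x) dx ∧ dy ∧ dz; div F = 6*x

For a 2-form in R^3 of the form above, applying d gives a 3-form with coefficient ∂P/∂x + ∂Q/∂y + ∂R/∂z:
  ∂P/∂x = 0
  ∂Q/∂y = 6*x
  ∂R/∂z = 0
Sum = 6*x, which is exactly div F.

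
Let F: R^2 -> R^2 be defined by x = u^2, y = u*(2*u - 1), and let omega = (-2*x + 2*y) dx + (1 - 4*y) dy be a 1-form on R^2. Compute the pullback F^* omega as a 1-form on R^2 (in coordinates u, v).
F^* omega = (-28*u^3 + 20*u^2 - 1) du

Using F^*(f dg) = (f ∘ F) d(g ∘ F), substitute each coordinate x_i by F_i(u, v) in f_i, and replace dx_i by d F_i = (∂F_i/∂u) du + (∂F_i/∂v) dv.
  For the x component: f_1(F) = 2*u*(u - 1); d F_1 = (2*u) du + (0) dv
  For the y component: f_2(F) = -8*u^2 + 4*u + 1; d F_2 = (4*u - 1) du + (0) dv
Combining and collecting du, dv coefficients:
  coeff of du: -28*u^3 + 20*u^2 - 1
  coeff of dv: 0
F^* omega = (-28*u^3 + 20*u^2 - 1) du.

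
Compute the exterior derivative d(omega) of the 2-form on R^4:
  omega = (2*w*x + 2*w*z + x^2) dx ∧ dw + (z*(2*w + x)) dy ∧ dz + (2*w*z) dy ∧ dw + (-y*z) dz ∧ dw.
d(omega) = (-2*w) dx ∧ dz ∧ dw + (z) dx ∧ dy ∧ dz + (-2*w + z) dy ∧ dz ∧ dw

For a 2-form omega = sum_{i<j} g_{ij} dx_i ∧ dx_j, the exterior derivative is
  d(omega) = sum_{i<j} d(g_{ij}) ∧ dx_i ∧ dx_j = sum_{i<j, k} (∂g_{ij}/∂x_k) dx_k ∧ dx_i ∧ dx_j.
Expand each term, using dx_k ∧ dx_i ∧ dx_j = sgn(permutation) dx_{(a)} ∧ dx_{(b)} ∧ dx_{(c)} with (a < b < c) sorted:
  d(2*w*x + 2*w*z + x^2) includes (∂/∂z)(2*w*x + 2*w*z + x^2) dz = (2*w) dz, which multiplied by dx ∧ dw gives (-2*w) dx ∧ dz ∧ dw
  d(z*(2*w + x)) includes (∂/∂x)(z*(2*w + x)) dx = (z) dx, which multiplied by dy ∧ dz gives (z) dx ∧ dy ∧ dz
  d(z*(2*w + x)) includes (∂/∂w)(z*(2*w + x)) dw = (2*z) dw, which multiplied by dy ∧ dz gives (2*z) dy ∧ dz ∧ dw
  d(2*w*z) includes (∂/∂z)(2*w*z) dz = (2*w) dz, which multiplied by dy ∧ dw gives (-2*w) dy ∧ dz ∧ dw
  d(-y*z) includes (∂/∂y)(-y*z) dy = (-z) dy, which multiplied by dz ∧ dw gives (-z) dy ∧ dz ∧ dw
Collecting like 3-forms: d(omega) = (-2*w) dx ∧ dz ∧ dw + (z) dx ∧ dy ∧ dz + (-2*w + z) dy ∧ dz ∧ dw.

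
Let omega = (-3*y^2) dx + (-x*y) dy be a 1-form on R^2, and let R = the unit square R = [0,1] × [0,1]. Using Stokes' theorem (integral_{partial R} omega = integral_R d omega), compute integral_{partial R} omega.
integral_(partial R) omega = 5/2

Stokes: integral_partial_R omega = integral_R d omega with d omega = (∂Q/∂x - ∂P/∂y) dx ∧ dy.
  ∂Q/∂x = -y
  ∂P/∂y = -6*y
  integrand = ∂Q/∂x - ∂P/∂y = 5*y.
Integrating over R: integral_0^1 integral_0^1 (5*y) dx dy = 5/2.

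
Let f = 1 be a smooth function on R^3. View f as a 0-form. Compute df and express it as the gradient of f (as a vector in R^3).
df = (0) dx + (0) dy + (0) dz; grad f = (0, 0, 0)

For a 0-form f, d f = (∂f/∂x) dx + (∂f/∂y) dy + (∂f/∂z) dz. The components of the vector representation are exactly the entries of grad f in Cartesian coordinates:
  ∂f/∂x = 0
  ∂f/∂y = 0
  ∂f/∂z = 0.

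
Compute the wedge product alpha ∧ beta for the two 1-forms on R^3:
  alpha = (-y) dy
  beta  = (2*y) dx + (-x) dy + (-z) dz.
alpha ∧ beta = (2*y^2) dx ∧ dy + (y*z) dy ∧ dz

Distribute the wedge, using dx_i ∧ dx_j = -dx_j ∧ dx_i and dx_i ∧ dx_i = 0. For each pair (i, j) with i < j, the coefficient of dx_i ∧ dx_j in alpha ∧ beta is (alpha_i * beta_j - alpha_j * beta_i). Collecting: alpha ∧ beta = (2*y^2) dx ∧ dy + (y*z) dy ∧ dz.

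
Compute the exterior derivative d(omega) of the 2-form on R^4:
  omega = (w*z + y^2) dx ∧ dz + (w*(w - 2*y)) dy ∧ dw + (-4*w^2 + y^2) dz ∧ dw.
d(omega) = (-2*y) dx ∧ dy ∧ dz + (z) dx ∧ dz ∧ dw + (2*y) dy ∧ dz ∧ dw

For a 2-form omega = sum_{i<j} g_{ij} dx_i ∧ dx_j, the exterior derivative is
  d(omega) = sum_{i<j} d(g_{ij}) ∧ dx_i ∧ dx_j = sum_{i<j, k} (∂g_{ij}/∂x_k) dx_k ∧ dx_i ∧ dx_j.
Expand each term, using dx_k ∧ dx_i ∧ dx_j = sgn(permutation) dx_{(a)} ∧ dx_{(b)} ∧ dx_{(c)} with (a < b < c) sorted:
  d(w*z + y^2) includes (∂/∂y)(w*z + y^2) dy = (2*y) dy, which multiplied by dx ∧ dz gives (-2*y) dx ∧ dy ∧ dz
  d(w*z + y^2) includes (∂/∂w)(w*z + y^2) dw = (z) dw, which multiplied by dx ∧ dz gives (z) dx ∧ dz ∧ dw
  d(-4*w^2 + y^2) includes (∂/∂y)(-4*w^2 + y^2) dy = (2*y) dy, which multiplied by dz ∧ dw gives (2*y) dy ∧ dz ∧ dw
Collecting like 3-forms: d(omega) = (-2*y) dx ∧ dy ∧ dz + (z) dx ∧ dz ∧ dw + (2*y) dy ∧ dz ∧ dw.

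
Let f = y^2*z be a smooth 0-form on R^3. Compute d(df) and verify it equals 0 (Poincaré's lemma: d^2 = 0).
d(df) = 0

Step 1: df = sum_i (∂f/∂x_i) dx_i = (0) dx + (2*y*z) dy + (y^2) dz.
Step 2: Apply d again. Using the 1-form formula, the coefficient of dx ∧ dy in d(df) is ∂^2 f/∂x ∂y - ∂^2 f/∂y ∂x = (0) - (0) = 0 (equality of mixed partials for smooth f).
Similarly for dx ∧ dz and dy ∧ dz — all coefficients vanish. So d(df) = 0.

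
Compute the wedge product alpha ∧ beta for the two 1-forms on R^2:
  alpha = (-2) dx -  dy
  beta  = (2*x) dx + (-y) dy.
alpha ∧ beta = (2*x + 2*y) dx ∧ dy

Distribute the wedge, using dx_i ∧ dx_j = -dx_j ∧ dx_i and dx_i ∧ dx_i = 0. For each pair (i, j) with i < j, the coefficient of dx_i ∧ dx_j in alpha ∧ beta is (alpha_i * beta_j - alpha_j * beta_i). Collecting: alpha ∧ beta = (2*x + 2*y) dx ∧ dy.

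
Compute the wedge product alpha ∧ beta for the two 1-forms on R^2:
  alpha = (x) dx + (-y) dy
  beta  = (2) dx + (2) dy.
alpha ∧ beta = (2*x + 2*y) dx ∧ dy

Distribute the wedge, using dx_i ∧ dx_j = -dx_j ∧ dx_i and dx_i ∧ dx_i = 0. For each pair (i, j) with i < j, the coefficient of dx_i ∧ dx_j in alpha ∧ beta is (alpha_i * beta_j - alpha_j * beta_i). Collecting: alpha ∧ beta = (2*x + 2*y) dx ∧ dy.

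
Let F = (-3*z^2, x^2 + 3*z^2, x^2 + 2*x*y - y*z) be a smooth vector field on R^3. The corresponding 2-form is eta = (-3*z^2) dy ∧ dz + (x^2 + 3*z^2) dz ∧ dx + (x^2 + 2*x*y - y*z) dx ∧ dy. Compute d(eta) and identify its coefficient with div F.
d(eta) = (-y) dx ∧ dy ∧ dz; div F = -y

For a 2-form in R^3 of the form above, applying d gives a 3-form with coefficient ∂P/∂x + ∂Q/∂y + ∂R/∂z:
  ∂P/∂x = 0
  ∂Q/∂y = 0
  ∂R/∂z = -y
Sum = -y, which is exactly div F.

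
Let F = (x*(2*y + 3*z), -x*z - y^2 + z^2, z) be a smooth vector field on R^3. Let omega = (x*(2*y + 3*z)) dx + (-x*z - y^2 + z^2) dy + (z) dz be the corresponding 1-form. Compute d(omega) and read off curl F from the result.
d(omega) = (x - 2*z) dy ∧ dz + (3*x) dz ∧ dx + (-2*x - z) dx ∧ dy; curl F = (x - 2*z, 3*x, -2*x - z)

d omega = sum_{i<j} (∂f_j/∂x_i - ∂f_i/∂x_j) dx_i ∧ dx_j. Under the identification (dy ∧ dz, dz ∧ dx, dx ∧ dy) ↔ (e_x, e_y, e_z), the coefficients are exactly the components of curl F. Compute:
  ∂R/∂y - ∂Q/∂z = (0) - (-x + 2*z) = x - 2*z
  ∂P/∂z - ∂R/∂x = (3*x) - (0) = 3*x
  ∂Q/∂x - ∂P/∂y = (-z) - (2*x) = -2*x - z.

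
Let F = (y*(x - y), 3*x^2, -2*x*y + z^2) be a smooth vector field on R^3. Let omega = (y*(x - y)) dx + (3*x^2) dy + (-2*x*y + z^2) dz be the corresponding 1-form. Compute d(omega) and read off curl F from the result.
d(omega) = (-2*x) dy ∧ dz + (2*y) dz ∧ dx + (5*x + 2*y) dx ∧ dy; curl F = (-2*x, 2*y, 5*x + 2*y)

d omega = sum_{i<j} (∂f_j/∂x_i - ∂f_i/∂x_j) dx_i ∧ dx_j. Under the identification (dy ∧ dz, dz ∧ dx, dx ∧ dy) ↔ (e_x, e_y, e_z), the coefficients are exactly the components of curl F. Compute:
  ∂R/∂y - ∂Q/∂z = (-2*x) - (0) = -2*x
  ∂P/∂z - ∂R/∂x = (0) - (-2*y) = 2*y
  ∂Q/∂x - ∂P/∂y = (6*x) - (x - 2*y) = 5*x + 2*y.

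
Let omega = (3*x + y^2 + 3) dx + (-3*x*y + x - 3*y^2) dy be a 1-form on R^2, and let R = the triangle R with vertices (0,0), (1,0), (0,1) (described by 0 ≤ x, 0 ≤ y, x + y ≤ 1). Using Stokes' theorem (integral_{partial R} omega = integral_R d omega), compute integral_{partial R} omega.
integral_(partial R) omega = -1/3

Stokes: integral_partial_R omega = integral_R d omega with d omega = (∂Q/∂x - ∂P/∂y) dx ∧ dy.
  ∂Q/∂x = 1 - 3*y
  ∂P/∂y = 2*y
  integrand = ∂Q/∂x - ∂P/∂y = 1 - 5*y.
Integrating over R: integral_0^1 integral_0^{1-x} (1 - 5*y) dy dx = -1/3.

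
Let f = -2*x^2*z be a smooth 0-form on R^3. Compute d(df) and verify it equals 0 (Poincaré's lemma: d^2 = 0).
d(df) = 0

Step 1: df = sum_i (∂f/∂x_i) dx_i = (-4*x*z) dx + (0) dy + (-2*x^2) dz.
Step 2: Apply d again. Using the 1-form formula, the coefficient of dx ∧ dy in d(df) is ∂^2 f/∂x ∂y - ∂^2 f/∂y ∂x = (0) - (0) = 0 (equality of mixed partials for smooth f).
Similarly for dx ∧ dz and dy ∧ dz — all coefficients vanish. So d(df) = 0.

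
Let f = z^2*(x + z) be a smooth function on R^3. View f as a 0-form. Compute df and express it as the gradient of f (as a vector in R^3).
df = (z^2) dx + (0) dy + (z*(2*x + 3*z)) dz; grad f = (z^2, 0, z*(2*x + 3*z))

For a 0-form f, d f = (∂f/∂x) dx + (∂f/∂y) dy + (∂f/∂z) dz. The components of the vector representation are exactly the entries of grad f in Cartesian coordinates:
  ∂f/∂x = z^2
  ∂f/∂y = 0
  ∂f/∂z = z*(2*x + 3*z).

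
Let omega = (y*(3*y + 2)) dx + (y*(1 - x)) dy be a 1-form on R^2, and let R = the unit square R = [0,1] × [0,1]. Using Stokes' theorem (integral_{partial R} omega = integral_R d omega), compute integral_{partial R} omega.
integral_(partial R) omega = -11/2

Stokes: integral_partial_R omega = integral_R d omega with d omega = (∂Q/∂x - ∂P/∂y) dx ∧ dy.
  ∂Q/∂x = -y
  ∂P/∂y = 6*y + 2
  integrand = ∂Q/∂x - ∂P/∂y = -7*y - 2.
Integrating over R: integral_0^1 integral_0^1 (-7*y - 2) dx dy = -11/2.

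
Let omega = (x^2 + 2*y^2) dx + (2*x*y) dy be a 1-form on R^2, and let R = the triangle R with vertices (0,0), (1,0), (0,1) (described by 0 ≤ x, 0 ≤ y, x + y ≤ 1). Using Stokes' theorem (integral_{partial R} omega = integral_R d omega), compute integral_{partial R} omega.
integral_(partial R) omega = -1/3

Stokes: integral_partial_R omega = integral_R d omega with d omega = (∂Q/∂x - ∂P/∂y) dx ∧ dy.
  ∂Q/∂x = 2*y
  ∂P/∂y = 4*y
  integrand = ∂Q/∂x - ∂P/∂y = -2*y.
Integrating over R: integral_0^1 integral_0^{1-x} (-2*y) dy dx = -1/3.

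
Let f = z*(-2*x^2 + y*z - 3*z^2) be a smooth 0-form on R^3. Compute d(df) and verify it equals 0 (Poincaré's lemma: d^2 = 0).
d(df) = 0

Step 1: df = sum_i (∂f/∂x_i) dx_i = (-4*x*z) dx + (z^2) dy + (-2*x^2 + 2*y*z - 9*z^2) dz.
Step 2: Apply d again. Using the 1-form formula, the coefficient of dx ∧ dy in d(df) is ∂^2 f/∂x ∂y - ∂^2 f/∂y ∂x = (0) - (0) = 0 (equality of mixed partials for smooth f).
Similarly for dx ∧ dz and dy ∧ dz — all coefficients vanish. So d(df) = 0.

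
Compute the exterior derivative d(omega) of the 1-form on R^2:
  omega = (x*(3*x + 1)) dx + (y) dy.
d(omega) = 0

For a 1-form omega = sum_i f_i dx_i, the exterior derivative is
  d(omega) = sum_{i < j} (∂f_j/∂x_i - ∂f_i/∂x_j) dx_i ∧ dx_j.

Assembling: d(omega) = 0.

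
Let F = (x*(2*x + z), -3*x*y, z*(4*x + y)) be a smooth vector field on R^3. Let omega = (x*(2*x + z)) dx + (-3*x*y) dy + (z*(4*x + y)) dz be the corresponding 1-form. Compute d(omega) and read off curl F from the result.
d(omega) = (z) dy ∧ dz + (x - 4*z) dz ∧ dx + (-3*y) dx ∧ dy; curl F = (z, x - 4*z, -3*y)

d omega = sum_{i<j} (∂f_j/∂x_i - ∂f_i/∂x_j) dx_i ∧ dx_j. Under the identification (dy ∧ dz, dz ∧ dx, dx ∧ dy) ↔ (e_x, e_y, e_z), the coefficients are exactly the components of curl F. Compute:
  ∂R/∂y - ∂Q/∂z = (z) - (0) = z
  ∂P/∂z - ∂R/∂x = (x) - (4*z) = x - 4*z
  ∂Q/∂x - ∂P/∂y = (-3*y) - (0) = -3*y.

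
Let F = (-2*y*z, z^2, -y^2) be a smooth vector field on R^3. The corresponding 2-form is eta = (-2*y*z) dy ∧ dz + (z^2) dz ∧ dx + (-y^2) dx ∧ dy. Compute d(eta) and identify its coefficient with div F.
d(eta) = (0) dx ∧ dy ∧ dz; div F = 0

For a 2-form in R^3 of the form above, applying d gives a 3-form with coefficient ∂P/∂x + ∂Q/∂y + ∂R/∂z:
  ∂P/∂x = 0
  ∂Q/∂y = 0
  ∂R/∂z = 0
Sum = 0, which is exactly div F.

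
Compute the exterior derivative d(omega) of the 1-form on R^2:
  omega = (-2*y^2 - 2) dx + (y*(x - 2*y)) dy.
d(omega) = (5*y) dx ∧ dy

For a 1-form omega = sum_i f_i dx_i, the exterior derivative is
  d(omega) = sum_{i < j} (∂f_j/∂x_i - ∂f_i/∂x_j) dx_i ∧ dx_j.
  coefficient of dx ∧ dy: ∂f_2/∂x - ∂f_1/∂y = ∂(y*(x - 2*y))/∂x - ∂(-2*y^2 - 2)/∂y = 5*y
Assembling: d(omega) = (5*y) dx ∧ dy.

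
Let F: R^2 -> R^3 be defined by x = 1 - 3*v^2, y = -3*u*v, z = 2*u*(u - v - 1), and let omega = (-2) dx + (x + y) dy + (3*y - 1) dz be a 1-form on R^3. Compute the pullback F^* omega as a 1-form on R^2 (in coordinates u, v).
F^* omega = (-36*u^2*v + 27*u*v^2 + 18*u*v - 4*u + 9*v^3 - v + 2) du + (27*u^2*v + 9*u*v^2 - u + 12*v) dv

Using F^*(f dg) = (f ∘ F) d(g ∘ F), substitute each coordinate x_i by F_i(u, v) in f_i, and replace dx_i by d F_i = (∂F_i/∂u) du + (∂F_i/∂v) dv.
  For the x component: f_1(F) = -2; d F_1 = (0) du + (-6*v) dv
  For the y component: f_2(F) = -3*u*v - 3*v^2 + 1; d F_2 = (-3*v) du + (-3*u) dv
  For the z component: f_3(F) = -9*u*v - 1; d F_3 = (4*u - 2*v - 2) du + (-2*u) dv
Combining and collecting du, dv coefficients:
  coeff of du: -36*u^2*v + 27*u*v^2 + 18*u*v - 4*u + 9*v^3 - v + 2
  coeff of dv: 27*u^2*v + 9*u*v^2 - u + 12*v
F^* omega = (-36*u^2*v + 27*u*v^2 + 18*u*v - 4*u + 9*v^3 - v + 2) du + (27*u^2*v + 9*u*v^2 - u + 12*v) dv.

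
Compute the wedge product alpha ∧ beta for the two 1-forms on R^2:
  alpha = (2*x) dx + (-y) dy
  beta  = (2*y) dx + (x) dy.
alpha ∧ beta = (2*x^2 + 2*y^2) dx ∧ dy

Distribute the wedge, using dx_i ∧ dx_j = -dx_j ∧ dx_i and dx_i ∧ dx_i = 0. For each pair (i, j) with i < j, the coefficient of dx_i ∧ dx_j in alpha ∧ beta is (alpha_i * beta_j - alpha_j * beta_i). Collecting: alpha ∧ beta = (2*x^2 + 2*y^2) dx ∧ dy.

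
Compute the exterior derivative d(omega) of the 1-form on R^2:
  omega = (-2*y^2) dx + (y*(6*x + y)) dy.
d(omega) = (10*y) dx ∧ dy

For a 1-form omega = sum_i f_i dx_i, the exterior derivative is
  d(omega) = sum_{i < j} (∂f_j/∂x_i - ∂f_i/∂x_j) dx_i ∧ dx_j.
  coefficient of dx ∧ dy: ∂f_2/∂x - ∂f_1/∂y = ∂(y*(6*x + y))/∂x - ∂(-2*y^2)/∂y = 10*y
Assembling: d(omega) = (10*y) dx ∧ dy.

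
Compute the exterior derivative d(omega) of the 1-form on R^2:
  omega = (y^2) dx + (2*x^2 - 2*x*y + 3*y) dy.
d(omega) = (4*x - 4*y) dx ∧ dy

For a 1-form omega = sum_i f_i dx_i, the exterior derivative is
  d(omega) = sum_{i < j} (∂f_j/∂x_i - ∂f_i/∂x_j) dx_i ∧ dx_j.
  coefficient of dx ∧ dy: ∂f_2/∂x - ∂f_1/∂y = ∂(2*x^2 - 2*x*y + 3*y)/∂x - ∂(y^2)/∂y = 4*x - 4*y
Assembling: d(omega) = (4*x - 4*y) dx ∧ dy.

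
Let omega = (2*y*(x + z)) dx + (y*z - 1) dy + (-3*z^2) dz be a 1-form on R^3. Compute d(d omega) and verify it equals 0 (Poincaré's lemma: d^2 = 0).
d(d omega) = 0

Step 1: d omega = sum_{i<j} (∂f_j/∂x_i - ∂f_i/∂x_j) dx_i ∧ dx_j:
  coeff of dx ∧ dy: -2*x - 2*z
  coeff of dx ∧ dz: -2*y
  coeff of dy ∧ dz: -y
Step 2: Apply d again to each 2-form coefficient. The only possible 3-form in R^3 is dx ∧ dy ∧ dz, with coefficient
  ∂(coeff of dy∧dz)/∂x - ∂(coeff of dx∧dz)/∂y + ∂(coeff of dx∧dy)/∂z
  = ∂/∂x (-y) - ∂/∂y (-2*y) + ∂/∂z (-2*x - 2*z).
Each of these terms simplifies to sums of mixed partials that cancel in pairs. The result is 0 (by equality of mixed partials for smooth functions — Schwarz / Clairaut).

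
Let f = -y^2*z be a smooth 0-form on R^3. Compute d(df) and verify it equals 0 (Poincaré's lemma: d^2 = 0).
d(df) = 0

Step 1: df = sum_i (∂f/∂x_i) dx_i = (0) dx + (-2*y*z) dy + (-y^2) dz.
Step 2: Apply d again. Using the 1-form formula, the coefficient of dx ∧ dy in d(df) is ∂^2 f/∂x ∂y - ∂^2 f/∂y ∂x = (0) - (0) = 0 (equality of mixed partials for smooth f).
Similarly for dx ∧ dz and dy ∧ dz — all coefficients vanish. So d(df) = 0.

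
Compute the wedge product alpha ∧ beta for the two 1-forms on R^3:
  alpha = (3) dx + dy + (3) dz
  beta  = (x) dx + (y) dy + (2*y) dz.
alpha ∧ beta = (-x + 3*y) dx ∧ dy + (-3*x + 6*y) dx ∧ dz + (-y) dy ∧ dz

Distribute the wedge, using dx_i ∧ dx_j = -dx_j ∧ dx_i and dx_i ∧ dx_i = 0. For each pair (i, j) with i < j, the coefficient of dx_i ∧ dx_j in alpha ∧ beta is (alpha_i * beta_j - alpha_j * beta_i). Collecting: alpha ∧ beta = (-x + 3*y) dx ∧ dy + (-3*x + 6*y) dx ∧ dz + (-y) dy ∧ dz.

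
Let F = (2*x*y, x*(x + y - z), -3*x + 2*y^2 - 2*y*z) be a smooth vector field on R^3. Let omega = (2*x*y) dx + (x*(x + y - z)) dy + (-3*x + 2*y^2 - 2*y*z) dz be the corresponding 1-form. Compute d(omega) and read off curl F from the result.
d(omega) = (x + 4*y - 2*z) dy ∧ dz + (3) dz ∧ dx + (y - z) dx ∧ dy; curl F = (x + 4*y - 2*z, 3, y - z)

d omega = sum_{i<j} (∂f_j/∂x_i - ∂f_i/∂x_j) dx_i ∧ dx_j. Under the identification (dy ∧ dz, dz ∧ dx, dx ∧ dy) ↔ (e_x, e_y, e_z), the coefficients are exactly the components of curl F. Compute:
  ∂R/∂y - ∂Q/∂z = (4*y - 2*z) - (-x) = x + 4*y - 2*z
  ∂P/∂z - ∂R/∂x = (0) - (-3) = 3
  ∂Q/∂x - ∂P/∂y = (2*x + y - z) - (2*x) = y - z.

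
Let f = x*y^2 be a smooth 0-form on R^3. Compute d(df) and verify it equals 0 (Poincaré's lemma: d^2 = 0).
d(df) = 0

Step 1: df = sum_i (∂f/∂x_i) dx_i = (y^2) dx + (2*x*y) dy + (0) dz.
Step 2: Apply d again. Using the 1-form formula, the coefficient of dx ∧ dy in d(df) is ∂^2 f/∂x ∂y - ∂^2 f/∂y ∂x = (2*y) - (2*y) = 0 (equality of mixed partials for smooth f).
Similarly for dx ∧ dz and dy ∧ dz — all coefficients vanish. So d(df) = 0.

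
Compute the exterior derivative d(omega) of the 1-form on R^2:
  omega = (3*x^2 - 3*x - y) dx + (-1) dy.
d(omega) = (1) dx ∧ dy

For a 1-form omega = sum_i f_i dx_i, the exterior derivative is
  d(omega) = sum_{i < j} (∂f_j/∂x_i - ∂f_i/∂x_j) dx_i ∧ dx_j.
  coefficient of dx ∧ dy: ∂f_2/∂x - ∂f_1/∂y = ∂(-1)/∂x - ∂(3*x^2 - 3*x - y)/∂y = 1
Assembling: d(omega) = (1) dx ∧ dy.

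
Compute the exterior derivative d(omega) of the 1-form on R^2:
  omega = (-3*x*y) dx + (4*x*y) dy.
d(omega) = (3*x + 4*y) dx ∧ dy

For a 1-form omega = sum_i f_i dx_i, the exterior derivative is
  d(omega) = sum_{i < j} (∂f_j/∂x_i - ∂f_i/∂x_j) dx_i ∧ dx_j.
  coefficient of dx ∧ dy: ∂f_2/∂x - ∂f_1/∂y = ∂(4*x*y)/∂x - ∂(-3*x*y)/∂y = 3*x + 4*y
Assembling: d(omega) = (3*x + 4*y) dx ∧ dy.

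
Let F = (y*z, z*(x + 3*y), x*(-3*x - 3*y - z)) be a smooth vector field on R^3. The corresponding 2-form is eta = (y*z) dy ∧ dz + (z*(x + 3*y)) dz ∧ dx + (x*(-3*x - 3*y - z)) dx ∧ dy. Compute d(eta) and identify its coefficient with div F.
d(eta) = (-x + 3*z) dx ∧ dy ∧ dz; div F = -x + 3*z

For a 2-form in R^3 of the form above, applying d gives a 3-form with coefficient ∂P/∂x + ∂Q/∂y + ∂R/∂z:
  ∂P/∂x = 0
  ∂Q/∂y = 3*z
  ∂R/∂z = -x
Sum = -x + 3*z, which is exactly div F.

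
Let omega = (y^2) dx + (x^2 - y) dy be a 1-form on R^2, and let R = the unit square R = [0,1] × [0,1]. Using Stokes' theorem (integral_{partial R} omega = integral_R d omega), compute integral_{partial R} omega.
integral_(partial R) omega = 0

Stokes: integral_partial_R omega = integral_R d omega with d omega = (∂Q/∂x - ∂P/∂y) dx ∧ dy.
  ∂Q/∂x = 2*x
  ∂P/∂y = 2*y
  integrand = ∂Q/∂x - ∂P/∂y = 2*x - 2*y.
Integrating over R: integral_0^1 integral_0^1 (2*x - 2*y) dx dy = 0.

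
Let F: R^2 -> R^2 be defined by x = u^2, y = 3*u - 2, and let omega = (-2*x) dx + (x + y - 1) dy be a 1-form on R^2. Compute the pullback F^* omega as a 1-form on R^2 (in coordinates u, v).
F^* omega = (-4*u^3 + 3*u^2 + 9*u - 9) du

Using F^*(f dg) = (f ∘ F) d(g ∘ F), substitute each coordinate x_i by F_i(u, v) in f_i, and replace dx_i by d F_i = (∂F_i/∂u) du + (∂F_i/∂v) dv.
  For the x component: f_1(F) = -2*u^2; d F_1 = (2*u) du + (0) dv
  For the y component: f_2(F) = u^2 + 3*u - 3; d F_2 = (3) du + (0) dv
Combining and collecting du, dv coefficients:
  coeff of du: -4*u^3 + 3*u^2 + 9*u - 9
  coeff of dv: 0
F^* omega = (-4*u^3 + 3*u^2 + 9*u - 9) du.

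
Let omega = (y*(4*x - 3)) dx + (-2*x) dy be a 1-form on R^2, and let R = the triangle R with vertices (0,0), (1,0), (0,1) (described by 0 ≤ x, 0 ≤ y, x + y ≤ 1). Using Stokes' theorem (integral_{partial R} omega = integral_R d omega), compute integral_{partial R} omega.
integral_(partial R) omega = -1/6

Stokes: integral_partial_R omega = integral_R d omega with d omega = (∂Q/∂x - ∂P/∂y) dx ∧ dy.
  ∂Q/∂x = -2
  ∂P/∂y = 4*x - 3
  integrand = ∂Q/∂x - ∂P/∂y = 1 - 4*x.
Integrating over R: integral_0^1 integral_0^{1-x} (1 - 4*x) dy dx = -1/6.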